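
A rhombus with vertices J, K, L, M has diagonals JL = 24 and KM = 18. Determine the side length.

In a rhombus, the diagonals bisect each other perpendicularly, creating four congruent right triangles.
Each triangle has legs 12 (half of 24) and 9 (half of 18).
The hypotenuse of each right triangle is a side of the rhombus:
side = sqrt(12^2 + 9^2) = sqrt(225) = 15

15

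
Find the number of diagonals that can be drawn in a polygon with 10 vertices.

Each of the 10 vertices connects to 7 non-adjacent vertices via diagonals.
Total connections = 10 × 7 = 70, but each diagonal is counted twice.
Number of diagonals = 70 / 2 = 35.

35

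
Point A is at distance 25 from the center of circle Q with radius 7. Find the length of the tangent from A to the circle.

Let T be the point of tangency. Then QT ⊥ AT (radius ⊥ tangent).
In right triangle QTA: QA² = QT² + AT²
25² = 7² + AT²
AT² = 576, AT = 24

24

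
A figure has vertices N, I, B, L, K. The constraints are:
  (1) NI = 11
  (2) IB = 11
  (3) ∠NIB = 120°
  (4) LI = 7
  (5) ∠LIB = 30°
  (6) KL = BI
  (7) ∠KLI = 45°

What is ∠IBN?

Step 1: By the law of cosines on triangle BIN: BN² = 11² + 11² − 2·11·11·cos(120°) = 363, so BN = 11·√3.
Step 2: By the inverse law of cosines on triangle IBN: cos(∠IBN) = (11² + (11·√3)² − 11²) / (2·11·11·√3) = 363/419.16 = 0.866, so ∠IBN = 30°.

Therefore, the measure of angle ∠IBN = 30°.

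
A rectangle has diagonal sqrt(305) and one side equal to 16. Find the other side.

b = sqrt(d^2 - a^2) = sqrt(305 - 256) = sqrt(49) = 7

7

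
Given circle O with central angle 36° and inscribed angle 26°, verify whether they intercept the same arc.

By the inscribed angle theorem, the inscribed angle for a central angle of 36° should be 36° / 2 = 18°.
The given inscribed angle is 26°, which does not equal 18°.
Therefore, no, they do not correspond to the same arc.

No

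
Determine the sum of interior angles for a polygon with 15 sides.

The sum of interior angles of an n-sided polygon is (n - 2) * 180.
For n = 15: (15 - 2) * 180 = 13 * 180 = 2340 degrees.

2340 degrees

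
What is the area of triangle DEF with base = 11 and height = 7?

Area = (1/2)(11)(7) = 77/2

77/2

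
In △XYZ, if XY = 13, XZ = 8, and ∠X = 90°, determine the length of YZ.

Since angle X = 90°, this is a right triangle and the law of cosines reduces to the Pythagorean theorem.
YZ^2 = 13^2 + 8^2 = 233
YZ = sqrt(233)

sqrt(233)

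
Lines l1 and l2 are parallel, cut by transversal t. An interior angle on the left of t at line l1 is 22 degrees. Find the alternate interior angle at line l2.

Alternate interior angles formed by parallel lines and a transversal are equal.
The given angle is 22 degrees.
The alternate interior angle = 22 degrees.

22 degrees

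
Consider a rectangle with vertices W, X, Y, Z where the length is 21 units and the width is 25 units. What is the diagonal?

d = sqrt(21^2 + 25^2) = sqrt(1066)

sqrt(1066)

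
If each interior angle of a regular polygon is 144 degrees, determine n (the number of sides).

Each interior angle of a regular n-gon is (n - 2) * 180 / n.
Setting this equal to 144:
(n - 2) * 180 / n = 144
Each exterior angle = 180 - 144 = 36 degrees.
Since exterior angles sum to 360: n = 360 / 36 = 10.

10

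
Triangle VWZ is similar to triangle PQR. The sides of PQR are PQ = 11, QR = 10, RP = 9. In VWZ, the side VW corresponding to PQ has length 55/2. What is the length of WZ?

Similar triangles have proportional sides. Setting up the proportion:
VW / PQ = WZ / QR
55/2 / 11 = WZ / 10
WZ = 10 * 55/2 / 11 = 25.

25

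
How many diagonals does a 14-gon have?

Total line segments between 14 vertices = C(14,2) = 91.
Subtract the 14 sides: 91 - 14 = 77 diagonals.

77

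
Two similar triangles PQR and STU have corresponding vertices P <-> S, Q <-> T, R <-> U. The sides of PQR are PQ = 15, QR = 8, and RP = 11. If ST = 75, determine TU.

Since the triangles are similar, the ratio of corresponding sides is constant.
Scale factor k = ST / PQ = 75 / 15 = 5
TU = k * QR = 5 * 8 = 40

40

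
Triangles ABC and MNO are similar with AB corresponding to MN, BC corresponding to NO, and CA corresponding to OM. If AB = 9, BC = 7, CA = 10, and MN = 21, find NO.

k = 21/9 = 7/3. NO = 7/3 * 7 = 49/3.

49/3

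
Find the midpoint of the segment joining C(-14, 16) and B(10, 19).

The midpoint is the average of the coordinates:
x: (-14 + 10)/2 = -2
y: (16 + 19)/2 = 35/2
Midpoint = (-2, 35/2)

(-2, 35/2)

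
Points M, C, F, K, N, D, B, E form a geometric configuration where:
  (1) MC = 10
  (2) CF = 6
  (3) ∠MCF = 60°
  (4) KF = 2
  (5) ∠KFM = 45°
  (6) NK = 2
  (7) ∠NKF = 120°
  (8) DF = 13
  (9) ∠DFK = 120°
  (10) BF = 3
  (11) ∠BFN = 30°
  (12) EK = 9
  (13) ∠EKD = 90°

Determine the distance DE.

Step 1: By the law of cosines on triangle DFK: DK² = 13² + 2² − 2·13·2·cos(120°) = 199, so DK = √199.
Step 2: By the law of cosines on triangle DKE: DE² = √199² + 9² − 2·√199·9·cos(90°) = 280, so DE = 2·√70.

Therefore, the length of DE = 2·√70.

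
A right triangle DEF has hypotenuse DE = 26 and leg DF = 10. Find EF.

Rearranging the Pythagorean theorem to solve for the unknown leg:
leg^2 = hypotenuse^2 - known_leg^2 = 676 - 100 = 576
leg = sqrt(576) = 24.

24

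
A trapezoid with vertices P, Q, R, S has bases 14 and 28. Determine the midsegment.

midsegment = (14 + 28) / 2 = 42 / 2 = 21

21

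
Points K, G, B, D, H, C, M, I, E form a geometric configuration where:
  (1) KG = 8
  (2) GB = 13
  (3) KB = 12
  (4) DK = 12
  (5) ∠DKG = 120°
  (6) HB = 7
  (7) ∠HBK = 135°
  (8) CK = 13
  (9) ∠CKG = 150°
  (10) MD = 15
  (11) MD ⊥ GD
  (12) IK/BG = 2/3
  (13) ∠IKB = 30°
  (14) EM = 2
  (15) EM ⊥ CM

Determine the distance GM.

Step 1: By the law of cosines on triangle GKD: GD² = 8² + 12² − 2·8·12·cos(120°) = 304, so GD = 4·√19.
Step 2: By the law of cosines on triangle GDM: GM² = (4·√19)² + 15² − 2·4·√19·15·cos(90°) = 529, so GM = 23.

Therefore, the length of GM = 23.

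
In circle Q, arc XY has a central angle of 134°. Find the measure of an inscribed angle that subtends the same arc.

By the inscribed angle theorem, the inscribed angle is half the central angle.
Inscribed angle = 134° / 2 = 67°

67°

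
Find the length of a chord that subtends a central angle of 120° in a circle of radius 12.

Drop a perpendicular from the center to the chord, bisecting both the chord and the central angle.
Each half-chord = r sin(θ/2) = 12 sin(60°).
The full chord = 2 × 12 × sin(60°) = 12*sqrt(3).

12*sqrt(3)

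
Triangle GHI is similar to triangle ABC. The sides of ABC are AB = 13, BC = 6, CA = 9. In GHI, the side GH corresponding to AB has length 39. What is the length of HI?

Since the triangles are similar, the ratio of corresponding sides is constant.
Scale factor k = GH / AB = 39 / 13 = 3
HI = k * BC = 3 * 6 = 18

18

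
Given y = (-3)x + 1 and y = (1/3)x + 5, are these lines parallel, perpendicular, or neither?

Slope of line 1: m1 = -3
Slope of line 2: m2 = 1/3
m1 * m2 = (-3) * (1/3) = -1 = -1, so the lines are perpendicular.

Perpendicular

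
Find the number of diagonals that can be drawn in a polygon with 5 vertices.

Total line segments between 5 vertices = C(5,2) = 10.
Subtract the 5 sides: 10 - 5 = 5 diagonals.

5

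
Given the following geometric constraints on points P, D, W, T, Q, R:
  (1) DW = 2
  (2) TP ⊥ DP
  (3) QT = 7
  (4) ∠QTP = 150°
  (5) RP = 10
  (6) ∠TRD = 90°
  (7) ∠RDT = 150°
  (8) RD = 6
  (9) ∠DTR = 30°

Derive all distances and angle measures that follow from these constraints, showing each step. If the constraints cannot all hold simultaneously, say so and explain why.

These constraints are not satisfiable: (6), (7) and (9) are the three interior angles of triangle TRD, which must sum to 180°, but 90° + 150° + 30° = 270°. No planar figure meets all of them, so nothing further can be derived.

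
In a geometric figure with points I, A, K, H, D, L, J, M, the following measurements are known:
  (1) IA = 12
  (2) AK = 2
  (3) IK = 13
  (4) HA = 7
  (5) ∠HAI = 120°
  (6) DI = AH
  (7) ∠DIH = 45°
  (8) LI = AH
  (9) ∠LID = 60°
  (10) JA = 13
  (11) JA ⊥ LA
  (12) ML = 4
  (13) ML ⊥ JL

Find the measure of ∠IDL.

From the given relations: DI = AH = 7; LI = AH = 7.
Step 1: By the law of cosines on triangle DIL: DL² = 7² + 7² − 2·7·7·cos(60°) = 49, so DL = 7.
Step 2: By the inverse law of cosines on triangle IDL: cos(∠IDL) = (7² + 7² − 7²) / (2·7·7) = 49/98 = 0.5, so ∠IDL = 60°.

Therefore, the measure of angle ∠IDL = 60°.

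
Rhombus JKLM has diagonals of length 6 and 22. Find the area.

Area of a rhombus = (d1 * d2) / 2
Area = (6 * 22) / 2
Area = 132 / 2
Area = 66

66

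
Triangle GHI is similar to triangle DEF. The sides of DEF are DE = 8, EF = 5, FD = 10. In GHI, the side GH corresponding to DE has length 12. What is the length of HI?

Similar triangles have proportional sides. Setting up the proportion:
GH / DE = HI / EF
12 / 8 = HI / 5
HI = 5 * 12 / 8 = 15/2.

15/2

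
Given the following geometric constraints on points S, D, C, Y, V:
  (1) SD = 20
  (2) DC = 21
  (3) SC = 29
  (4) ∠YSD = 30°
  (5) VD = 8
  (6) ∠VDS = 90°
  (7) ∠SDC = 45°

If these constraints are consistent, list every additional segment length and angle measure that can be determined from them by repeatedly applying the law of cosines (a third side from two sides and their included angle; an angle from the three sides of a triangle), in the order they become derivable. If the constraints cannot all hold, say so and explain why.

These constraints are not satisfiable: (1), (2) and (3) fix all three sides of triangle SDC, so by the law of cosines cos(∠SDC) = (20² + 21² − 29²) / (2·20·21) = 0.0000, i.e. ∠SDC ≈ 90°, which contradicts (7) ∠SDC = 45°. No planar figure meets all of them, so nothing further can be derived.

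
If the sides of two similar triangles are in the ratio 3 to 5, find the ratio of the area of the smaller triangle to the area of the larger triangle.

Area scales with the square of linear dimensions. If every length is multiplied by 3/5, then the area is multiplied by (3/5)^2 = 9/25.
The area ratio is 9:25.

9:25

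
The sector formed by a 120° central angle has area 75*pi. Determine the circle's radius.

The sector covers 120°/360° = 1/3 of the full circle.
Full circle area = 75*pi / 1/3 = 225*pi.
Since full area = πr², we get r² = 225*pi/π = 225, so r = 15.

15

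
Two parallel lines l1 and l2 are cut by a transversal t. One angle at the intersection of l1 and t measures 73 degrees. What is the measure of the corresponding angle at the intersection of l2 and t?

When a transversal crosses parallel lines, angles in the same position at each intersection are called corresponding angles.
These are always equal, so the answer is 73 degrees.

73 degrees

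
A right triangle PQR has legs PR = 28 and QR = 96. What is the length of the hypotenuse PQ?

In a right triangle, the square of the hypotenuse equals the sum of the squares of the two legs.
The legs are 28 and 96, so the hypotenuse = sqrt(784 + 9216) = sqrt(10000) = 100.

100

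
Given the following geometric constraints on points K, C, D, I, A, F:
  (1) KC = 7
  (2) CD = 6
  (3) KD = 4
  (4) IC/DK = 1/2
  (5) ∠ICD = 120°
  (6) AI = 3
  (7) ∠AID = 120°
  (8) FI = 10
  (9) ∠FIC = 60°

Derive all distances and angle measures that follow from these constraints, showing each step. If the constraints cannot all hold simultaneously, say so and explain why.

The constraints are consistent.

From the given relations:
  IC = 1/2·DK = 1/2·4 = 2

Step 1: From CI = 2, IF = 10, and ∠CIF = 60°, by the law of cosines:
  CF² = CI² + IF² - 2·CI·IF·cos(60°) = 4 + 100 - 20 = 84
  CF = 2·√21

Step 2: From DC = 6, CI = 2, and ∠DCI = 120°, by the law of cosines:
  DI² = DC² + CI² - 2·DC·CI·cos(120°) = 36 + 4 + 12 = 52
  DI = 2·√13

Step 3: From KC = 7, KD = 4, CD = 6, by the inverse law of cosines:
  cos(∠CKD) = (KC² + KD² - CD²) / (2·KC·KD)
  ∠CKD = 58.81°

Step 4: From CD = 6, CK = 7, DK = 4, by the inverse law of cosines:
  cos(∠DCK) = (CD² + CK² - DK²) / (2·CD·CK)
  ∠DCK = 34.77°

Step 5: From DC = 6, DK = 4, CK = 7, by the inverse law of cosines:
  cos(∠CDK) = (DC² + DK² - CK²) / (2·DC·DK)
  ∠CDK = 86.42°

Step 6: From DI = 2·√13, IA = 3, and ∠DIA = 120°, by the law of cosines:
  DA² = DI² + IA² - 2·DI·IA·cos(120°) = 52 + 9 + 21.63 = 82.63
  DA ≈ 9.09

Step 7: From CF = 2·√21, CI = 2, FI = 10, by the inverse law of cosines:
  cos(∠FCI) = (CF² + CI² - FI²) / (2·CF·CI)
  ∠FCI = 109.11°

Step 8: From DC = 6, DI = 2·√13, CI = 2, by the inverse law of cosines:
  cos(∠CDI) = (DC² + DI² - CI²) / (2·DC·DI)
  ∠CDI = 13.9°

Step 9: From IC = 2, ID = 2·√13, CD = 6, by the inverse law of cosines:
  cos(∠CID) = (IC² + ID² - CD²) / (2·IC·ID)
  ∠CID = 46.1°

Step 10: From FC = 2·√21, FI = 10, CI = 2, by the inverse law of cosines:
  cos(∠CFI) = (FC² + FI² - CI²) / (2·FC·FI)
  ∠CFI = 10.89°

Step 11: From DA = 9.09, DI = 2·√13, AI = 3, by the inverse law of cosines:
  cos(∠ADI) = (DA² + DI² - AI²) / (2·DA·DI)
  ∠ADI = 16.61°

Step 12: From AD = 9.09, AI = 3, DI = 2·√13, by the inverse law of cosines:
  cos(∠DAI) = (AD² + AI² - DI²) / (2·AD·AI)
  ∠DAI = 43.39°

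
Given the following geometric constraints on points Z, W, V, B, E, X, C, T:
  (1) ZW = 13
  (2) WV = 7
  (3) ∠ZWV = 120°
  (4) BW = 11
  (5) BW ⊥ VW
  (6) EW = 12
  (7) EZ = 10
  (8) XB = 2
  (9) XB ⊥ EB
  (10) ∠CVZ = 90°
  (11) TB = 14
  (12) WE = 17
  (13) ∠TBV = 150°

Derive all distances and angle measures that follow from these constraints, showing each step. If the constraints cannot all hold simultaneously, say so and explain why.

These constraints are not satisfiable: (6) EW = 12 and (12) WE = 17 assign two different lengths to the same segment. No planar figure meets all of them, so nothing further can be derived.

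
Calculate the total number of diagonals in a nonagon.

Each of the 9 vertices connects to 6 non-adjacent vertices via diagonals.
Total connections = 9 × 6 = 54, but each diagonal is counted twice.
Number of diagonals = 54 / 2 = 27.

27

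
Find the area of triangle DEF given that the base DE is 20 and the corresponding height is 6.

A triangle's area is half the area of a rectangle with the same base and height.
Area = (1/2) * 20 * 6 = 60.

60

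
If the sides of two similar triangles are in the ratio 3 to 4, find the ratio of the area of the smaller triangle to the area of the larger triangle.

Area scales with the square of linear dimensions. If every length is multiplied by 3/4, then the area is multiplied by (3/4)^2 = 9/16.
The area ratio is 9:16.

9:16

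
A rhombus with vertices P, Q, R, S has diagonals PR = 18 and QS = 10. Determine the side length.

The diagonals of a rhombus bisect each other at right angles.
Half-diagonals: 18/2 = 9 and 10/2 = 5
side = sqrt(9^2 + 5^2)
side = sqrt(81 + 25)
side = sqrt(106)

sqrt(106)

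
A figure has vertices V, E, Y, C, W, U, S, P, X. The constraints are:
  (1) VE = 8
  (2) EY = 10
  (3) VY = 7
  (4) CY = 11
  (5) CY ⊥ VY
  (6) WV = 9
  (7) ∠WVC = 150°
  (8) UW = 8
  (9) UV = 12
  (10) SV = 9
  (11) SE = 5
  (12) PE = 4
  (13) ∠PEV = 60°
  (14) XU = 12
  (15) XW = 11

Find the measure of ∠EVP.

Step 1: By the law of cosines on triangle VEP: VP² = 8² + 4² − 2·8·4·cos(60°) = 48, so VP = 4·√3.
Step 2: By the inverse law of cosines on triangle EVP: cos(∠EVP) = (8² + (4·√3)² − 4²) / (2·8·4·√3) = 96/110.85 = 0.866, so ∠EVP = 30°.

Therefore, the measure of angle ∠EVP = 30°.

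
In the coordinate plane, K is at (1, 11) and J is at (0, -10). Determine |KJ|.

d = sqrt((0 - 1)^2 + (-10 - 11)^2)
d = sqrt(-1^2 + -21^2)
d = sqrt(1 + 441)
d = sqrt(442)

sqrt(442)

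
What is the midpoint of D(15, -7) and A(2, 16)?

M = ((x₁ + x₂)/2, (y₁ + y₂)/2)
= ((15 + 2)/2, (-7 + 16)/2)
= (17/2, 9/2) = (17/2, 9/2)

(17/2, 9/2)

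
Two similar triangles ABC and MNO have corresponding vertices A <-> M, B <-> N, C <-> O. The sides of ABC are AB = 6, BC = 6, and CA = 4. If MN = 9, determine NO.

Similar triangles have proportional sides. Setting up the proportion:
MN / AB = NO / BC
9 / 6 = NO / 6
NO = 6 * 9 / 6 = 9.

9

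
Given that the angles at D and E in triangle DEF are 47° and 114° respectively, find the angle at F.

angle F = 180 - 47 - 114 = 19 degrees.

19 degrees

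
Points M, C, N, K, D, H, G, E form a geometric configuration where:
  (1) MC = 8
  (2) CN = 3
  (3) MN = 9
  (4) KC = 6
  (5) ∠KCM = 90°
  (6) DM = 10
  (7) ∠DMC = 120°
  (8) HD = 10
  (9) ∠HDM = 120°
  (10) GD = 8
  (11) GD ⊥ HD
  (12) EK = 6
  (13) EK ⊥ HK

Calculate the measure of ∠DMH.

Step 1: By the law of cosines on triangle MDH: MH² = 10² + 10² − 2·10·10·cos(120°) = 300, so MH = 10·√3.
Step 2: By the inverse law of cosines on triangle DMH: cos(∠DMH) = (10² + (10·√3)² − 10²) / (2·10·10·√3) = 300/346.41 = 0.866, so ∠DMH = 30°.

Therefore, the measure of angle ∠DMH = 30°.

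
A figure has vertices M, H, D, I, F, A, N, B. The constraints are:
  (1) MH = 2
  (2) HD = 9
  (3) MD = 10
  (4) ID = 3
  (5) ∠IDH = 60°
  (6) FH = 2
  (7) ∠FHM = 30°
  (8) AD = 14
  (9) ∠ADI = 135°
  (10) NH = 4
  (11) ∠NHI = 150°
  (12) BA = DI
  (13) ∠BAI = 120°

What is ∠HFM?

Step 1: By the law of cosines on triangle FHM: FM² = 2² + 2² − 2·2·2·cos(30°) = 1.07, so FM ≈ 1.04.
Step 2: By the inverse law of cosines on triangle HFM: cos(∠HFM) = (2² + 1.04² − 2²) / (2·2·1.04) = 1.07/4.14 = 0.2588, so ∠HFM = 75°.

Therefore, the measure of angle ∠HFM = 75°.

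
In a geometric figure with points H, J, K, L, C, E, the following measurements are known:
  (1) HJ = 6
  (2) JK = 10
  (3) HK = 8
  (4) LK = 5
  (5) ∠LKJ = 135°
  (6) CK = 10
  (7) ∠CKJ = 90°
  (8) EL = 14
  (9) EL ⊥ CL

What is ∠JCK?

Step 1: By the law of cosines on triangle CKJ: CJ² = 10² + 10² − 2·10·10·cos(90°) = 200, so CJ = 10·√2.
Step 2: By the inverse law of cosines on triangle JCK: cos(∠JCK) = ((10·√2)² + 10² − 10²) / (2·10·√2·10) = 200/282.84 = 0.7071, so ∠JCK = 45°.

Therefore, the measure of angle ∠JCK = 45°.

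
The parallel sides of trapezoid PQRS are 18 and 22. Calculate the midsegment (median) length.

The midsegment of a trapezoid = (base1 + base2) / 2
midsegment = (18 + 22) / 2
midsegment = 40 / 2
midsegment = 20

20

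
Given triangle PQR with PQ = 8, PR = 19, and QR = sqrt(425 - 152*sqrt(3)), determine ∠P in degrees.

By the inverse law of cosines: cos(P) = (PQ² + PR² - QR²) / (2 × PQ × PR)
cos(P) = (8² + 19² - (sqrt(425 - 152*sqrt(3)))²) / (2 × 8 × 19)
cos(P) = (64 + 361 - (425 - 152*sqrt(3))) / 304
cos(P) = sqrt(3)/2
P = arccos(sqrt(3)/2) = 30°

30°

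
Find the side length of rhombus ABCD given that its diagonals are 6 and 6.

In a rhombus, the diagonals bisect each other perpendicularly, creating four congruent right triangles.
Each triangle has legs 3 (half of 6) and 3 (half of 6).
The hypotenuse of each right triangle is a side of the rhombus:
side = sqrt(3^2 + 3^2) = sqrt(18) = 3*sqrt(2)

3*sqrt(2)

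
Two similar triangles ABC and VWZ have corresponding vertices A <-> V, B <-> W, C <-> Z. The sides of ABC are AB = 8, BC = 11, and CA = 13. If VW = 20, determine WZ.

Similar triangles have proportional sides. Setting up the proportion:
VW / AB = WZ / BC
20 / 8 = WZ / 11
WZ = 11 * 20 / 8 = 55/2.

55/2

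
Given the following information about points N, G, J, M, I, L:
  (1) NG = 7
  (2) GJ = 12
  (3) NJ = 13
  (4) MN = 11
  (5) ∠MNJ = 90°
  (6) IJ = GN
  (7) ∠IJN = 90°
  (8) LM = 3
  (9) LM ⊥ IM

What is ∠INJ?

From the given relations: IJ = GN = 7.
Step 1: By the law of cosines on triangle NJI: NI² = 13² + 7² − 2·13·7·cos(90°) = 218, so NI ≈ 14.76.
Step 2: By the inverse law of cosines on triangle INJ: cos(∠INJ) = (14.76² + 13² − 7²) / (2·14.76·13) = 338/383.89 = 0.8805, so ∠INJ = 28.3°.

Therefore, the measure of angle ∠INJ = 28.3°.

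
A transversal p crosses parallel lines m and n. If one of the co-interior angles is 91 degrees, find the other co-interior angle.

Co-interior angles sum to 180: 180 - 91 = 89 degrees.

89 degrees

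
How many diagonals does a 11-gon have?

The number of diagonals in an n-gon is n(n - 3)/2.
For n = 11: 11(11 - 3)/2 = 11 × 8 / 2 = 44.

44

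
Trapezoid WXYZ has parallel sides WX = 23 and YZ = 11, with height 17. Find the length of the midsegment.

The midsegment (median) of a trapezoid connects the midpoints of the non-parallel sides.
Its length is the average of the two bases: (23 + 11) / 2 = 17.

17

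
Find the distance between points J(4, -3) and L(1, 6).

The horizontal distance is |1 - 4| = 3 and the vertical distance is |6 - -3| = 9.
By the Pythagorean theorem, d = sqrt(3^2 + 9^2) = sqrt(90) = 3*sqrt(10).

3*sqrt(10)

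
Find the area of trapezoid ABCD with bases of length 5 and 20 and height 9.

Area of a trapezoid = (base1 + base2) * height / 2
Area = (5 + 20) * 9 / 2
Area = 25 * 9 / 2
Area = 225 / 2
Area = 225/2

225/2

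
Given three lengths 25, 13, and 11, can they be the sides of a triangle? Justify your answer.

The longest side is 25. The other two sides sum to 11 + 13 = 24.
Since 24 ≤ 25, the two shorter sides cannot reach around to close the triangle.

No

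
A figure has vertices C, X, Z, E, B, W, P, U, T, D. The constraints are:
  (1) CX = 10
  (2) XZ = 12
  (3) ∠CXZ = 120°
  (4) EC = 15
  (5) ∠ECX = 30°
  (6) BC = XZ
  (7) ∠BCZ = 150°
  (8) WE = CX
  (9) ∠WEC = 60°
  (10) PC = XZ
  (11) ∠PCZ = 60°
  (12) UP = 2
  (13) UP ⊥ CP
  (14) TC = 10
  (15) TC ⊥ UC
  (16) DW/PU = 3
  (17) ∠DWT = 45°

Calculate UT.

From the given relations: PC = XZ = 12.
Step 1: By the law of cosines on triangle UPC: UC² = 2² + 12² − 2·2·12·cos(90°) = 148, so UC = 2·√37.
Step 2: By the law of cosines on triangle UCT: UT² = (2·√37)² + 10² − 2·2·√37·10·cos(90°) = 248, so UT = 2·√62.

Therefore, the length of UT = 2·√62.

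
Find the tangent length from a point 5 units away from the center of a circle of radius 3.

The tangent, radius, and line from the external point to the center form a right triangle.
The right angle is where the tangent meets the radius.
By the Pythagorean theorem: tangent² + 3² = 5²
tangent² = 25 - 9 = 16
tangent = 4

4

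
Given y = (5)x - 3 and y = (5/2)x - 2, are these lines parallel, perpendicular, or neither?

Slope of line 1: m1 = 5
Slope of line 2: m2 = 5/2
m1 != m2 (5 != 5/2), so not parallel.
m1 * m2 = (5) * (5/2) = 25/2 != -1, so not perpendicular.
The lines are neither parallel nor perpendicular.

Neither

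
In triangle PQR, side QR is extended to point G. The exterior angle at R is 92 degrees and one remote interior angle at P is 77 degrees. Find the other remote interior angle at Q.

By the exterior angle theorem: exterior angle = sum of remote interior angles.
92 = 77 + angle Q
angle Q = 92 - 77 = 15 degrees

15 degrees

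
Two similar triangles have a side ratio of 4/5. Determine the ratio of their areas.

Area ratio = (side ratio)^2 = (4/5)^2 = 16:25.

16:25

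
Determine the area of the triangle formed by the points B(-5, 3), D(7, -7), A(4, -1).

Shoelace: Area = (1/2)|-5(-7--1) + 7(-1-3) + 4(3--7)| = (1/2)(42) = 21

21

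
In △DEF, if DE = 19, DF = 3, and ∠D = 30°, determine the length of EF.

By the law of cosines: EF^2 = DE^2 + DF^2 - 2*DE*DF*cos(D)
EF^2 = 19^2 + 3^2 - 2*19*3*cos(30°)
EF^2 = 361 + 9 - 114*(sqrt(3)/2)
EF^2 = 370 - 57*sqrt(3)
EF = sqrt(370 - 57*sqrt(3))

sqrt(370 - 57*sqrt(3))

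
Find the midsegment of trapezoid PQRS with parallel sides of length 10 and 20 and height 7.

The midsegment of a trapezoid = (base1 + base2) / 2
midsegment = (10 + 20) / 2
midsegment = 30 / 2
midsegment = 15

15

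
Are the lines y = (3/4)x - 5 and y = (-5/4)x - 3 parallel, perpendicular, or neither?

Slope of line 1: m1 = 3/4
Slope of line 2: m2 = -5/4
For parallel lines we need equal slopes: 3/4 != -5/4.
For perpendicular lines we need m1*m2 = -1: (3/4)(-5/4) = -15/16 != -1.
Since neither condition holds, the lines are neither parallel nor perpendicular.

Neither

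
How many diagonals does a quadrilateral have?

Each of the 4 vertices connects to 1 non-adjacent vertices via diagonals.
Total connections = 4 × 1 = 4, but each diagonal is counted twice.
Number of diagonals = 4 / 2 = 2.

2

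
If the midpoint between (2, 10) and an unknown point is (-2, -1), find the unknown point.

Using the midpoint formula: M = ((x1 + x2)/2, (y1 + y2)/2)
We know M = (-2, -1) and J = (2, 10)
For x: -2 = (2 + x2)/2, so x2 = 2*-2 - 2 = -6
For y: -1 = (10 + y2)/2, so y2 = 2*-1 - 10 = -12
K = (-6, -12)

(-6, -12)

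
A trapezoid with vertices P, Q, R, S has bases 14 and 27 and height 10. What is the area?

Area of a trapezoid = (base1 + base2) * height / 2
Area = (14 + 27) * 10 / 2
Area = 41 * 10 / 2
Area = 410 / 2
Area = 205

205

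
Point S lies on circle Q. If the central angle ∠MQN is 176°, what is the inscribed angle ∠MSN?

Inscribed angle = 176° / 2 = 88° (inscribed angle theorem).

88°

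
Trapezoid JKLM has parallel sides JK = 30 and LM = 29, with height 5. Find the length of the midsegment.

midsegment = (30 + 29) / 2 = 59 / 2 = 59/2

59/2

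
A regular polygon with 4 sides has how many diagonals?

The number of diagonals in an n-gon is n(n - 3)/2.
For n = 4: 4(4 - 3)/2 = 4 × 1 / 2 = 2.

2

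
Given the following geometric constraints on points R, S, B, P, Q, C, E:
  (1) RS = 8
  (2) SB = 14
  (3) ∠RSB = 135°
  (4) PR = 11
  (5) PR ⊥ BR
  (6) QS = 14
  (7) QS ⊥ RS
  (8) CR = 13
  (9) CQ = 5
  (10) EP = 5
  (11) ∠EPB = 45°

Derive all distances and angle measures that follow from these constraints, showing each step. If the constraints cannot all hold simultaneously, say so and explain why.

The constraints are consistent.

Step 1: From RS = 8, SB = 14, and ∠RSB = 135°, by the law of cosines:
  RB² = RS² + SB² - 2·RS·SB·cos(135°) = 64 + 196 + 158.4 = 418.4
  RB ≈ 20.45

Step 2: From RS = 8, SQ = 14, and ∠RSQ = 90°, by the law of cosines:
  RQ² = RS² + SQ² - 2·RS·SQ·cos(90°) = 64 + 196 - 0 = 260
  RQ = 2·√65

Step 3: From BR = 20.45, RP = 11, and ∠BRP = 90°, by the law of cosines:
  BP² = BR² + RP² - 2·BR·RP·cos(90°) = 418.4 + 121 - 0 = 539.4
  BP ≈ 23.22

Step 4: From RB = 20.45, RS = 8, BS = 14, by the inverse law of cosines:
  cos(∠BRS) = (RB² + RS² - BS²) / (2·RB·RS)
  ∠BRS = 28.95°

Step 5: From RC = 13, RQ = 2·√65, CQ = 5, by the inverse law of cosines:
  cos(∠CRQ) = (RC² + RQ² - CQ²) / (2·RC·RQ)
  ∠CRQ = 15.49°

Step 6: From RQ = 2·√65, RS = 8, QS = 14, by the inverse law of cosines:
  cos(∠QRS) = (RQ² + RS² - QS²) / (2·RQ·RS)
  ∠QRS = 60.26°

Step 7: From BR = 20.45, BS = 14, RS = 8, by the inverse law of cosines:
  cos(∠RBS) = (BR² + BS² - RS²) / (2·BR·BS)
  ∠RBS = 16.05°

Step 8: From QC = 5, QR = 2·√65, CR = 13, by the inverse law of cosines:
  cos(∠CQR) = (QC² + QR² - CR²) / (2·QC·QR)
  ∠CQR = 43.99°

Step 9: From QR = 2·√65, QS = 14, RS = 8, by the inverse law of cosines:
  cos(∠RQS) = (QR² + QS² - RS²) / (2·QR·QS)
  ∠RQS = 29.74°

Step 10: From CQ = 5, CR = 13, QR = 2·√65, by the inverse law of cosines:
  cos(∠QCR) = (CQ² + CR² - QR²) / (2·CQ·CR)
  ∠QCR = 120.51°

Step 11: From BP = 23.22, PE = 5, and ∠BPE = 45°, by the law of cosines:
  BE² = BP² + PE² - 2·BP·PE·cos(45°) = 539.4 + 25 - 164.2 = 400.2
  BE ≈ 20

Step 12: From BP = 23.22, BR = 20.45, PR = 11, by the inverse law of cosines:
  cos(∠PBR) = (BP² + BR² - PR²) / (2·BP·BR)
  ∠PBR = 28.27°

Step 13: From PB = 23.22, PR = 11, BR = 20.45, by the inverse law of cosines:
  cos(∠BPR) = (PB² + PR² - BR²) / (2·PB·PR)
  ∠BPR = 61.73°

Step 14: From BE = 20, BP = 23.22, EP = 5, by the inverse law of cosines:
  cos(∠EBP) = (BE² + BP² - EP²) / (2·BE·BP)
  ∠EBP = 10.18°

Step 15: From EB = 20, EP = 5, BP = 23.22, by the inverse law of cosines:
  cos(∠BEP) = (EB² + EP² - BP²) / (2·EB·EP)
  ∠BEP = 124.82°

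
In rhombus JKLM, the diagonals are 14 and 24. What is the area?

Area = (14 * 24) / 2 = 336 / 2 = 168

168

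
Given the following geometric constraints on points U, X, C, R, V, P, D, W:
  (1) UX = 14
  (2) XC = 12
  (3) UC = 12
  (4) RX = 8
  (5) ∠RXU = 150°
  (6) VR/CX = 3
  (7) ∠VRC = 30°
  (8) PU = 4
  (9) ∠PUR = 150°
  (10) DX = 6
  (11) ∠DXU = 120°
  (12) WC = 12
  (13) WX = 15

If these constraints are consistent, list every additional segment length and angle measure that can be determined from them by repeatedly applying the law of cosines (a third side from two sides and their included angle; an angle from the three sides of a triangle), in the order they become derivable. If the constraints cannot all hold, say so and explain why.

The constraints are consistent. Derivable facts, in order:
After 1 step:
- UD = 2·√79
- UR ≈ 21.31
- ∠CUX = 54.31°
- ∠CWX = 51.32°
- ∠CXU = 54.31°
- ∠CXW = 51.32°
- ∠UCX = 71.37°
- ∠WCX = 77.36°
After 2 steps:
- RP ≈ 24.85
- ∠DUX = 17°
- ∠RUX = 10.82°
- ∠UDX = 43°
- ∠URX = 19.18°
After 3 steps:
- ∠PRU = 4.62°
- ∠RPU = 25.38°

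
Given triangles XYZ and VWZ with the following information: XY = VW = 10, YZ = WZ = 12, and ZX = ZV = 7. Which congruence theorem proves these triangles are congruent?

Consider the given information: XY = VW = 10, YZ = WZ = 12, and ZX = ZV = 7
This is not SAS or HL: SAS requires two sides and the included angle between them. HL only applies to right triangles with matching hypotenuse and leg.
The correct criterion is SSS. All three pairs of corresponding sides are equal (Side-Side-Side).

SSS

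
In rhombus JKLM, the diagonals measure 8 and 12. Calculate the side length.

The diagonals of a rhombus bisect each other at right angles.
Half-diagonals: 8/2 = 4 and 12/2 = 6
side = sqrt(4^2 + 6^2)
side = sqrt(16 + 36)
side = sqrt(52) = 2*sqrt(13)

2*sqrt(13)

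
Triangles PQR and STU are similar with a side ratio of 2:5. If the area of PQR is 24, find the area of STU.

For similar figures, the area ratio equals the square of the side ratio.
Side ratio (PQR to STU) = 2:5, so area ratio = 2^2:5^2 = 4:25.
If the area of PQR is 24, then the area of STU = 24 * (25/4) = 150.

150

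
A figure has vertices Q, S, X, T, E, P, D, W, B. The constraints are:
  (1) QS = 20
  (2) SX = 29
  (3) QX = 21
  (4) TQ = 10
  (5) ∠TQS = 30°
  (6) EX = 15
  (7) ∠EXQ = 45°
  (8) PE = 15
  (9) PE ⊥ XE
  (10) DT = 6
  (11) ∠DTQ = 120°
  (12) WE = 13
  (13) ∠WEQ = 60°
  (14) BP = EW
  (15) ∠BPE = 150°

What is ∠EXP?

Step 1: By the law of cosines on triangle XEP: XP² = 15² + 15² − 2·15·15·cos(90°) = 450, so XP = 15·√2.
Step 2: By the inverse law of cosines on triangle EXP: cos(∠EXP) = (15² + (15·√2)² − 15²) / (2·15·15·√2) = 450/636.4 = 0.7071, so ∠EXP = 45°.

Therefore, the measure of angle ∠EXP = 45°.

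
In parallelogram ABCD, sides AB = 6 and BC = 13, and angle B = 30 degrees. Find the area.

Area = a * b * sin(theta)
Area = 6 * 13 * sin(30 degrees)
Area = 78 * 1/2
Area = 39

39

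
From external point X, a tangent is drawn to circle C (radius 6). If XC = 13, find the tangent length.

The tangent, radius, and line from the external point to the center form a right triangle.
The right angle is where the tangent meets the radius.
By the Pythagorean theorem: tangent² + 6² = 13²
tangent² = 169 - 36 = 133
tangent = sqrt(133)

sqrt(133)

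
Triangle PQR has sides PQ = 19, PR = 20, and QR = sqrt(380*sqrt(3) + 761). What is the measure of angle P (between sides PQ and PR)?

By the inverse law of cosines: cos(P) = (PQ² + PR² - QR²) / (2 × PQ × PR)
cos(P) = (19² + 20² - (sqrt(380*sqrt(3) + 761))²) / (2 × 19 × 20)
cos(P) = (361 + 400 - (380*sqrt(3) + 761)) / 760
cos(P) = -sqrt(3)/2
P = arccos(-sqrt(3)/2) = 150°

150°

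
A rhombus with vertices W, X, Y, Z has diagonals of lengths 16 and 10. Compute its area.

Area of a rhombus = (d1 * d2) / 2
Area = (16 * 10) / 2
Area = 160 / 2
Area = 80

80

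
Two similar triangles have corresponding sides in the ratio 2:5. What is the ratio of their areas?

Area scales with the square of linear dimensions. If every length is multiplied by 2/5, then the area is multiplied by (2/5)^2 = 4/25.
The area ratio is 4:25.

4:25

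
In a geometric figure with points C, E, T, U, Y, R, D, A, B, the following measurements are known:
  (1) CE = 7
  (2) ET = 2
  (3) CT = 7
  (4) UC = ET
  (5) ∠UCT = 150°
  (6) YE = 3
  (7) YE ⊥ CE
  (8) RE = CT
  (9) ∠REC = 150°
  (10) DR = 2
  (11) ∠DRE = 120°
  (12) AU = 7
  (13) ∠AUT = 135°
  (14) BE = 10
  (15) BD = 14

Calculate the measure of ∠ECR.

From the given relations: RE = CT = 7.
Step 1: By the law of cosines on triangle CER: CR² = 7² + 7² − 2·7·7·cos(150°) = 182.87, so CR ≈ 13.52.
Step 2: By the inverse law of cosines on triangle ECR: cos(∠ECR) = (7² + 13.52² − 7²) / (2·7·13.52) = 182.87/189.32 = 0.9659, so ∠ECR = 15°.

Therefore, the measure of angle ∠ECR = 15°.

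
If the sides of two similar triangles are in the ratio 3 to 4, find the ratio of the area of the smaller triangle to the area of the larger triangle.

The ratio of areas of similar triangles equals the square of the side ratio.
Side ratio = 3:4
Area ratio = (3/4)^2 = 9/16 = 9:16

9:16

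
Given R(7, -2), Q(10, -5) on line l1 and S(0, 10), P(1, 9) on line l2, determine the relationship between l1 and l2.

Slope of line 1: m1 = (-5 - -2)/(10 - 7) = -3/3 = -1
Slope of line 2: m2 = (9 - 10)/(1 - 0) = -1/1 = -1
Two lines are parallel if and only if they have equal slopes (or both are vertical).
Here m1 = m2 = -1, confirming the lines are parallel.

Parallel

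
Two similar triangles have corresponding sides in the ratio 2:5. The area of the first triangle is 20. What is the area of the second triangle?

Area ratio = (2/5)^2 = 4/25. Area of the second triangle = 20 * 25/4 = 125.

125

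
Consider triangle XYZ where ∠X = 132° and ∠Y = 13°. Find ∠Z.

The interior angles sum to 180°: angle Z = 180 - 132 - 13 = 35°.
The triangle is obtuse (angles 132°, 13°, 35°).

35 degrees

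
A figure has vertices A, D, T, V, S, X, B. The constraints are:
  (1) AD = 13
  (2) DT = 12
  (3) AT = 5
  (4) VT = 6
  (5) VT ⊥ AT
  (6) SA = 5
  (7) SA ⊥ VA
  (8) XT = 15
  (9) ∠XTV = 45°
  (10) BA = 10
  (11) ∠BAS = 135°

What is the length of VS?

Step 1: By the law of cosines on triangle VTA: VA² = 6² + 5² − 2·6·5·cos(90°) = 61, so VA = √61.
Step 2: By the law of cosines on triangle VAS: VS² = √61² + 5² − 2·√61·5·cos(90°) = 86, so VS = √86.

Therefore, the length of VS = √86.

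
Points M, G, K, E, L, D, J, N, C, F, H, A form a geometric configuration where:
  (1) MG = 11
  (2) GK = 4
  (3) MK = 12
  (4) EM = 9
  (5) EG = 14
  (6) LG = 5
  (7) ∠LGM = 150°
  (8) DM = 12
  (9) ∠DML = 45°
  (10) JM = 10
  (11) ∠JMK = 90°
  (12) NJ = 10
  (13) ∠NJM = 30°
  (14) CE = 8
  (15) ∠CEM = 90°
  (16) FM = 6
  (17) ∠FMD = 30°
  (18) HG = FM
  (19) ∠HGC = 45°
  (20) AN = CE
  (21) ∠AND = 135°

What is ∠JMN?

Step 1: By the law of cosines on triangle MJN: MN² = 10² + 10² − 2·10·10·cos(30°) = 26.79, so MN ≈ 5.18.
Step 2: By the inverse law of cosines on triangle JMN: cos(∠JMN) = (10² + 5.18² − 10²) / (2·10·5.18) = 26.79/103.53 = 0.2588, so ∠JMN = 75°.

Therefore, the measure of angle ∠JMN = 75°.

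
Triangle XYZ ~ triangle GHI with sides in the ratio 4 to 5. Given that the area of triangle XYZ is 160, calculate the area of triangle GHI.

Area ratio = (4/5)^2 = 16/25. Area of GHI = 160 * 25/16 = 250.

250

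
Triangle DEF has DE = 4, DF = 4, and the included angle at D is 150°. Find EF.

When two sides and the included angle are known, the law of cosines gives the third side.
c^2 = a^2 + b^2 - 2ab cos(C) generalizes the Pythagorean theorem to non-right triangles.
Here: EF^2 = 16 + 16 - 32*(-sqrt(3)/2) = 16*sqrt(3) + 32
EF = 4*sqrt(sqrt(3) + 2)

4*sqrt(sqrt(3) + 2)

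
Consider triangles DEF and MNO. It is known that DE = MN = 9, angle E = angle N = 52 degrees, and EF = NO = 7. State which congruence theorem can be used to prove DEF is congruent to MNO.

The given information matches SAS: Two pairs of corresponding sides and the included angle are equal (Side-Angle-Side).

SAS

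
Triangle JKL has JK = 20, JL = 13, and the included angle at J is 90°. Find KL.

Since angle J = 90°, this is a right triangle and the law of cosines reduces to the Pythagorean theorem.
KL^2 = 20^2 + 13^2 = 569
KL = sqrt(569)

sqrt(569)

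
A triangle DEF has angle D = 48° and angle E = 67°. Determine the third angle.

Let angle F = x. Then 48 + 67 + x = 180.
x = 180 - 115 = 65 degrees.

65 degrees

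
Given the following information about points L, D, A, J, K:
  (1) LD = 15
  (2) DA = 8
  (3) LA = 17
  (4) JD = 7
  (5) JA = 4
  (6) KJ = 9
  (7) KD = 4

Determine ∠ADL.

Step 1: By the inverse law of cosines on triangle ADL: cos(∠ADL) = (8² + 15² − 17²) / (2·8·15) = 0/240 = 0, so ∠ADL = 90°.

Therefore, the measure of angle ∠ADL = 90°.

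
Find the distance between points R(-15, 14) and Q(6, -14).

d = sqrt((21)^2 + (-28)^2) = sqrt(1225) = 35

35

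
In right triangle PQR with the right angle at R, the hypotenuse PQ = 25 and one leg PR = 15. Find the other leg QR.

By the Pythagorean theorem: QR^2 = PQ^2 - PR^2
QR^2 = 25^2 - 15^2 = 625 - 225 = 400
QR = sqrt(400) = 20

20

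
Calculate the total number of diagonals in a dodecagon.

Each of the 12 vertices connects to 9 non-adjacent vertices via diagonals.
Total connections = 12 × 9 = 108, but each diagonal is counted twice.
Number of diagonals = 108 / 2 = 54.

54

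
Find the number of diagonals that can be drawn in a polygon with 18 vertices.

Each of the 18 vertices connects to 15 non-adjacent vertices via diagonals.
Total connections = 18 × 15 = 270, but each diagonal is counted twice.
Number of diagonals = 270 / 2 = 135.

135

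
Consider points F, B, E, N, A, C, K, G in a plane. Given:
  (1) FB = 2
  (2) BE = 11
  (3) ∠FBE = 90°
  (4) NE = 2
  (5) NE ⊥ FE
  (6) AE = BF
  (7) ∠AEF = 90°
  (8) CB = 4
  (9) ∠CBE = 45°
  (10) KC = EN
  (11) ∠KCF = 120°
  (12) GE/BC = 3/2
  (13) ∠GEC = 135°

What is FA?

From the given relations: AE = BF = 2.
Step 1: By the law of cosines on triangle EBF: EF² = 11² + 2² − 2·11·2·cos(90°) = 125, so EF = 5·√5.
Step 2: By the law of cosines on triangle FEA: FA² = (5·√5)² + 2² − 2·5·√5·2·cos(90°) = 129, so FA = √129.

Therefore, the length of FA = √129.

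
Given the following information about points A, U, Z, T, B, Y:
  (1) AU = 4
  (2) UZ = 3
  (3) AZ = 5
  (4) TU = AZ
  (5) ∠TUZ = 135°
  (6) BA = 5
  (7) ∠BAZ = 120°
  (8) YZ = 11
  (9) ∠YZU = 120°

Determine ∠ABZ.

Step 1: By the law of cosines on triangle BAZ: BZ² = 5² + 5² − 2·5·5·cos(120°) = 75, so BZ = 5·√3.
Step 2: By the inverse law of cosines on triangle ABZ: cos(∠ABZ) = (5² + (5·√3)² − 5²) / (2·5·5·√3) = 75/86.6 = 0.866, so ∠ABZ = 30°.

Therefore, the measure of angle ∠ABZ = 30°.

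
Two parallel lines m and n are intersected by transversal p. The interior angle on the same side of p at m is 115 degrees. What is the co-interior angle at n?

Co-interior angles sum to 180: 180 - 115 = 65 degrees.

65 degrees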